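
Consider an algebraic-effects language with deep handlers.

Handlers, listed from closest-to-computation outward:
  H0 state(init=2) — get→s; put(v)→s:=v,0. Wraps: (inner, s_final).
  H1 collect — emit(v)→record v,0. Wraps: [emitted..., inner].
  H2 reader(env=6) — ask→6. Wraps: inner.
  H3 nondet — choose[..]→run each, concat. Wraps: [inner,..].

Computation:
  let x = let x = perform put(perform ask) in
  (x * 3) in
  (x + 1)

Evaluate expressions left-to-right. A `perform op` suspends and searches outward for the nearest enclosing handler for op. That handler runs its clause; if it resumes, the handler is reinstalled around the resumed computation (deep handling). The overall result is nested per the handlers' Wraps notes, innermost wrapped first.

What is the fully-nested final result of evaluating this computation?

Answer: [[(1, 6)]]

Evaluation trace:
ask @ H2 ⇒ 6
put(6) @ H0 ⇒ s:=6
H0 returns (1, 6)
H1 returns [(1, 6)]
H2 returns [(1, 6)]
H3 returns [[(1, 6)]]
= [[(1, 6)]]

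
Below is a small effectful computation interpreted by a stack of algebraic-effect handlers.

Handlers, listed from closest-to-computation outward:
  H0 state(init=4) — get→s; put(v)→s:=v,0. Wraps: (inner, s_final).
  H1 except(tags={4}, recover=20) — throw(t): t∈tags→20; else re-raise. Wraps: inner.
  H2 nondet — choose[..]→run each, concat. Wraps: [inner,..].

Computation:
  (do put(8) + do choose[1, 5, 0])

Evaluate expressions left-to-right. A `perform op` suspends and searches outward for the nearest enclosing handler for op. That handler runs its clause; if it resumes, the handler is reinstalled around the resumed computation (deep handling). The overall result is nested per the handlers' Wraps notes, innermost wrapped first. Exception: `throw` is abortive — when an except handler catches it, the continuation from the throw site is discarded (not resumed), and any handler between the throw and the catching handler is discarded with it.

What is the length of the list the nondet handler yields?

Step-by-step:
put(8) @ H0 ⇒ s:=8
choose[1, 5, 0] @ H2
  branch[0] choose=1:
    H0 returns (1, 8)
    H1 returns (1, 8)
    H2 returns [(1, 8)]
  branch[1] choose=5:
    H0 returns (5, 8)
    H1 returns (5, 8)
    H2 returns [(5, 8)]
  branch[2] choose=0:
    H0 returns (0, 8)
    H1 returns (0, 8)
    H2 returns [(0, 8)]
= [(1, 8), (5, 8), (0, 8)]

Answer: 3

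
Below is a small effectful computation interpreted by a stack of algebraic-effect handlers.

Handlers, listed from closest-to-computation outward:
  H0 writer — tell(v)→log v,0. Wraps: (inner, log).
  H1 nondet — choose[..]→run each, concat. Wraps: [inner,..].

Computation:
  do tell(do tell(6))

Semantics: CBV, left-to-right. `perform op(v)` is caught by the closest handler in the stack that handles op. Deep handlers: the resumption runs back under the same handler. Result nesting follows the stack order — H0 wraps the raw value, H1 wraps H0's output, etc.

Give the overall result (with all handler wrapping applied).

Working:
tell(6) @ H0 ⇒ log+=6
tell(0) @ H0 ⇒ log+=0
H0 returns (0, (6, 0))
H1 returns [(0, (6, 0))]
= [(0, (6, 0))]

Answer: [(0, (6, 0))]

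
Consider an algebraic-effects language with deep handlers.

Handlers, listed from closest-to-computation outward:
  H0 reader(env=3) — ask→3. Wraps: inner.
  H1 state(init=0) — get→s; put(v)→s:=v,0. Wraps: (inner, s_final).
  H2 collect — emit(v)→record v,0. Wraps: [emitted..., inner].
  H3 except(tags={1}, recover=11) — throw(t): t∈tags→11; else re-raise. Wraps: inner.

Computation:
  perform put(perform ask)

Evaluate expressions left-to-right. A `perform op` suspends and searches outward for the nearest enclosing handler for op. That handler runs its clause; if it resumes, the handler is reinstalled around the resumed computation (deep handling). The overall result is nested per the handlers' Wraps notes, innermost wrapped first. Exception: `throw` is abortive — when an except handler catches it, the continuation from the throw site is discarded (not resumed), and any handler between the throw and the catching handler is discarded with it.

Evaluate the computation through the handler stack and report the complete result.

Answer: [(0, 3)]

Step-by-step:
ask @ H0 ⇒ 3
put(3) @ H1 ⇒ s:=3
H0 returns 0
H1 returns (0, 3)
H2 returns [(0, 3)]
H3 returns [(0, 3)]
= [(0, 3)]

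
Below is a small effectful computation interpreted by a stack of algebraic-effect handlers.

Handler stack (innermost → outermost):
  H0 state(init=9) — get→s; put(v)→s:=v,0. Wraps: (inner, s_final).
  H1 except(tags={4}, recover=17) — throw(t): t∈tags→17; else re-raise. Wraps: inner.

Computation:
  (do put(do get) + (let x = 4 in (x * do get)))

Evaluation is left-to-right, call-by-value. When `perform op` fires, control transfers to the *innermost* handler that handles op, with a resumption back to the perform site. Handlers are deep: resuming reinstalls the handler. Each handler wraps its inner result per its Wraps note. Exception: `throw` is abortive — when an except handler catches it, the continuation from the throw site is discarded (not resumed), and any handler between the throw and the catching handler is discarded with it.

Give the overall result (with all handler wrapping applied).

Step-by-step:
get @ H0 ⇒ 9
put(9) @ H0 ⇒ s:=9
get @ H0 ⇒ 9
H0 returns (36, 9)
H1 returns (36, 9)
= (36, 9)

Answer: (36, 9)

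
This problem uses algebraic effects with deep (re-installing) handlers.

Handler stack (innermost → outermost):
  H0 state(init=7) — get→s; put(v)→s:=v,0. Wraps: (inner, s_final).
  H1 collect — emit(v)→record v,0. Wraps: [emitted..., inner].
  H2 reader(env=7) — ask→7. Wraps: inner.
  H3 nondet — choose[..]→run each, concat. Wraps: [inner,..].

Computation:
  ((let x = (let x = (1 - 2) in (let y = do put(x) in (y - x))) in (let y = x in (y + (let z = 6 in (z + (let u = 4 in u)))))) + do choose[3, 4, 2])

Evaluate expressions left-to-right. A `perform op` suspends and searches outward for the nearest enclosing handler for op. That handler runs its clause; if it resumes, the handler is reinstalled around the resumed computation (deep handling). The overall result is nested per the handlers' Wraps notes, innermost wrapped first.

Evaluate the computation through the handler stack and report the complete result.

Evaluation trace:
put(-1) @ H0 ⇒ s:=-1
choose[3, 4, 2] @ H3
  branch[0] choose=3:
    H0 returns (14, -1)
    H1 returns [(14, -1)]
    H2 returns [(14, -1)]
    H3 returns [[(14, -1)]]
  branch[1] choose=4:
    H0 returns (15, -1)
    H1 returns [(15, -1)]
    H2 returns [(15, -1)]
    H3 returns [[(15, -1)]]
  branch[2] choose=2:
    H0 returns (13, -1)
    H1 returns [(13, -1)]
    H2 returns [(13, -1)]
    H3 returns [[(13, -1)]]
= [[(14, -1)], [(15, -1)], [(13, -1)]]

Answer: [[(14, -1)], [(15, -1)], [(13, -1)]]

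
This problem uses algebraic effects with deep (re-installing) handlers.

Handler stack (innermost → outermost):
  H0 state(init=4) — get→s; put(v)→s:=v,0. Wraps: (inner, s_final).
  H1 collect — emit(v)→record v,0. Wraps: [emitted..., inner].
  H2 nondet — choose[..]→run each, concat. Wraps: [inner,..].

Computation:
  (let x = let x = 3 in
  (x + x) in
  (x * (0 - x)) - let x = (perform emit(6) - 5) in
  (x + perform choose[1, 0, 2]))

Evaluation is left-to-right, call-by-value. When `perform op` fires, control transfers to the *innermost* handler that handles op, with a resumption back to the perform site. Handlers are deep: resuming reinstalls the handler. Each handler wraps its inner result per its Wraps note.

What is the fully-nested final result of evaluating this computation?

Answer: [[6, (-32, 4)], [6, (-31, 4)], [6, (-33, 4)]]

Step-by-step:
emit(6) @ H1 ⇒ out+=6
choose[1, 0, 2] @ H2
  branch[0] choose=1:
    H0 returns (-32, 4)
    H1 returns [6, (-32, 4)]
    H2 returns [[6, (-32, 4)]]
  branch[1] choose=0:
    H0 returns (-31, 4)
    H1 returns [6, (-31, 4)]
    H2 returns [[6, (-31, 4)]]
  branch[2] choose=2:
    H0 returns (-33, 4)
    H1 returns [6, (-33, 4)]
    H2 returns [[6, (-33, 4)]]
= [[6, (-32, 4)], [6, (-31, 4)], [6, (-33, 4)]]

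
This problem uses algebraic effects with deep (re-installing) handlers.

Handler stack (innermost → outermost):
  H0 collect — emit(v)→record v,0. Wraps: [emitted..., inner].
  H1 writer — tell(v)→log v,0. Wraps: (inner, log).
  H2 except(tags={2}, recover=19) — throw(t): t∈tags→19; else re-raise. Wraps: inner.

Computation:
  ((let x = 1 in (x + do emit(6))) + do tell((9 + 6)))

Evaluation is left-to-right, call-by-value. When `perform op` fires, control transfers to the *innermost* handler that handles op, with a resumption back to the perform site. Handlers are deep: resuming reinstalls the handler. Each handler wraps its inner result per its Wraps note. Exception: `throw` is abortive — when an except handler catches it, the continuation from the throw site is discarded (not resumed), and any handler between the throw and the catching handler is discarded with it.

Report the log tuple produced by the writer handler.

Answer: (15)

Evaluation trace:
emit(6) @ H0 ⇒ out+=6
tell(15) @ H1 ⇒ log+=15
H0 returns [6, 1]
H1 returns ([6, 1], (15))
H2 returns ([6, 1], (15))
= ([6, 1], (15))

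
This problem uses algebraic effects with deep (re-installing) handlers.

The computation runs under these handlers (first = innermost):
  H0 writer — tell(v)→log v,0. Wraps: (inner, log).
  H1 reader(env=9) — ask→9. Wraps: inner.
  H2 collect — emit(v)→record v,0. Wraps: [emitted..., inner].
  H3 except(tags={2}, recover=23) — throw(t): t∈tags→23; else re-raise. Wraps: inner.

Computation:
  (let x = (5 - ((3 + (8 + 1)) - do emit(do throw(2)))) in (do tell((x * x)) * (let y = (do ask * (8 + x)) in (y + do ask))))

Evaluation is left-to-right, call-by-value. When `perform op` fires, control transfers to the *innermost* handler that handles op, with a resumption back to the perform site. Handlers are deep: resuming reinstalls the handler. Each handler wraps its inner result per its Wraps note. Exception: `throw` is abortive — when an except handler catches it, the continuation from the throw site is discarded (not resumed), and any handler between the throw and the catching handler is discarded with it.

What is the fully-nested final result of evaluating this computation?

Evaluation trace:
throw(2) @ H3 caught ⇒ 23
= 23

Answer: 23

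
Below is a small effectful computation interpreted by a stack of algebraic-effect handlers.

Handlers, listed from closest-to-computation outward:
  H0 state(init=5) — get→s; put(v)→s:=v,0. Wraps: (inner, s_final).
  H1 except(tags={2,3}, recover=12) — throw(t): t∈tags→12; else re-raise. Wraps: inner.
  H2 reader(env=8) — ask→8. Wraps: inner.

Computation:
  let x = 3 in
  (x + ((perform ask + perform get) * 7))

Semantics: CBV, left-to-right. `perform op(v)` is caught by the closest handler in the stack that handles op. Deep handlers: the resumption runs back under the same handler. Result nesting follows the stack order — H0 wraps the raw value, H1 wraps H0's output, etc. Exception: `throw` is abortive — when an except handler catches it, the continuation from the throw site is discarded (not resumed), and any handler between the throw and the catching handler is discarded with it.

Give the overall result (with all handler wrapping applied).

Answer: (94, 5)

Working:
ask @ H2 ⇒ 8
get @ H0 ⇒ 5
H0 returns (94, 5)
H1 returns (94, 5)
H2 returns (94, 5)
= (94, 5)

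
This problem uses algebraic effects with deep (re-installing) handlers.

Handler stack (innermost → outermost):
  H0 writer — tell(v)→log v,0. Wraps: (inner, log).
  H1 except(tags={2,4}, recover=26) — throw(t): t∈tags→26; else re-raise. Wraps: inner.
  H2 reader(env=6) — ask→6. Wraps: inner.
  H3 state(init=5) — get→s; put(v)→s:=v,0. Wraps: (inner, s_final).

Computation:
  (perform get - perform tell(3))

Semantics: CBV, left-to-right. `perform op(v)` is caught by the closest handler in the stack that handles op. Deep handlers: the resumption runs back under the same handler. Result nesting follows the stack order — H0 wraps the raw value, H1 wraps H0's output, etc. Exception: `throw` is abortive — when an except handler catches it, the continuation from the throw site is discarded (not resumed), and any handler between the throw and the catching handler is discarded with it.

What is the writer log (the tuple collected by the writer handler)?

Answer: (3)

Step-by-step:
get @ H3 ⇒ 5
tell(3) @ H0 ⇒ log+=3
H0 returns (5, (3))
H1 returns (5, (3))
H2 returns (5, (3))
H3 returns ((5, (3)), 5)
= ((5, (3)), 5)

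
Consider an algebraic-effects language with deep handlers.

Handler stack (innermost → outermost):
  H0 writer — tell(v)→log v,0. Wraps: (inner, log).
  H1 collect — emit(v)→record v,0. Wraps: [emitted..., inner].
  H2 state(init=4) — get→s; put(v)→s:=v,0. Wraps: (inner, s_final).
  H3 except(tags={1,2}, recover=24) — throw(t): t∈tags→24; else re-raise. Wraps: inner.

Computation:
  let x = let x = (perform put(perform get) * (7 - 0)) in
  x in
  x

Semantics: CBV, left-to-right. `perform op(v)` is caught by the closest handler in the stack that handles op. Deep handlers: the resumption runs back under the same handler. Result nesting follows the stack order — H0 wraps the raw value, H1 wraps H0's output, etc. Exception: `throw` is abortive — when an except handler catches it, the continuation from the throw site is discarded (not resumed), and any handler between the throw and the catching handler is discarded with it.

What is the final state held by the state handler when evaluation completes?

Working:
get @ H2 ⇒ 4
put(4) @ H2 ⇒ s:=4
H0 returns (0, ())
H1 returns [(0, ())]
H2 returns ([(0, ())], 4)
H3 returns ([(0, ())], 4)
= ([(0, ())], 4)

Answer: 4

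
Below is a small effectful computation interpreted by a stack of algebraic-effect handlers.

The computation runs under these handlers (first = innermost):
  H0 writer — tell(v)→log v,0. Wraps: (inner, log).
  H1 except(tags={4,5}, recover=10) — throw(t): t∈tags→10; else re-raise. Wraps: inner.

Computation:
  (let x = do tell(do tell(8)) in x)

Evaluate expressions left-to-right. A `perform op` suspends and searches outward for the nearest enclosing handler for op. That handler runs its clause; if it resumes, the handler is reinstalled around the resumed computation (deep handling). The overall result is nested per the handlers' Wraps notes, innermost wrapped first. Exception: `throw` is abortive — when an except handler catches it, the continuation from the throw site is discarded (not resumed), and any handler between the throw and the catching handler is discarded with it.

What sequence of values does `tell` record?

Evaluation trace:
tell(8) @ H0 ⇒ log+=8
tell(0) @ H0 ⇒ log+=0
H0 returns (0, (8, 0))
H1 returns (0, (8, 0))
= (0, (8, 0))

Answer: (8, 0)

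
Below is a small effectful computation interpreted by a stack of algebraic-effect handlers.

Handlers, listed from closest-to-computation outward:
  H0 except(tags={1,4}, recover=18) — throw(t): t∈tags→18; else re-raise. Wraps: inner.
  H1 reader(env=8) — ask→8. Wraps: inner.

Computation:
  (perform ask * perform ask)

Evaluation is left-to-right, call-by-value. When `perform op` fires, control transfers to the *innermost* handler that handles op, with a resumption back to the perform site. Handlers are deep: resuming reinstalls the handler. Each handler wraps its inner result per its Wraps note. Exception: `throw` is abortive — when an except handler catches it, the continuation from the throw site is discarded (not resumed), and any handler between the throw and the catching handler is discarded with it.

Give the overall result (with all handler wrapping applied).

Answer: 64

Working:
ask @ H1 ⇒ 8
ask @ H1 ⇒ 8
H0 returns 64
H1 returns 64
= 64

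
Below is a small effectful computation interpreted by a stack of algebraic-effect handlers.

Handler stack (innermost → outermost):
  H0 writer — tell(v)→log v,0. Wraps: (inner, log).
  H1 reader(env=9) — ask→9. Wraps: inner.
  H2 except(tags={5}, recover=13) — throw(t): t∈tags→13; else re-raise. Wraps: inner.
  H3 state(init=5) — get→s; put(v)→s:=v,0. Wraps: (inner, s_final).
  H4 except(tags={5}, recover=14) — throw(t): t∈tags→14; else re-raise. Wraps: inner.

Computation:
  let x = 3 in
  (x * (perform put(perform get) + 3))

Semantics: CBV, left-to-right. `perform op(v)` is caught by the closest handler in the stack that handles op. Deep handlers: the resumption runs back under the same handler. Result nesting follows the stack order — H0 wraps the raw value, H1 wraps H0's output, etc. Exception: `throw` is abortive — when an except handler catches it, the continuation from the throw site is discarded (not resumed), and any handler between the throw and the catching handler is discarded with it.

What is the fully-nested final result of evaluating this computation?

Step-by-step:
get @ H3 ⇒ 5
put(5) @ H3 ⇒ s:=5
H0 returns (9, ())
H1 returns (9, ())
H2 returns (9, ())
H3 returns ((9, ()), 5)
H4 returns ((9, ()), 5)
= ((9, ()), 5)

Answer: ((9, ()), 5)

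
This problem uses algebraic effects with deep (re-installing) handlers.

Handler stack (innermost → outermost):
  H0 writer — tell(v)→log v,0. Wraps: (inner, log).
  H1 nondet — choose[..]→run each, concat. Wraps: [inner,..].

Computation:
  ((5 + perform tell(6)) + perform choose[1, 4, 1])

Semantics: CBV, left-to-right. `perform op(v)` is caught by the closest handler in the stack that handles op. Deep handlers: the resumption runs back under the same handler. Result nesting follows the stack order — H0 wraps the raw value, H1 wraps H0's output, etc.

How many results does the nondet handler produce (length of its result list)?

Answer: 3

Evaluation trace:
tell(6) @ H0 ⇒ log+=6
choose[1, 4, 1] @ H1
  branch[0] choose=1:
    H0 returns (6, (6))
    H1 returns [(6, (6))]
  branch[1] choose=4:
    H0 returns (9, (6))
    H1 returns [(9, (6))]
  branch[2] choose=1:
    H0 returns (6, (6))
    H1 returns [(6, (6))]
= [(6, (6)), (9, (6)), (6, (6))]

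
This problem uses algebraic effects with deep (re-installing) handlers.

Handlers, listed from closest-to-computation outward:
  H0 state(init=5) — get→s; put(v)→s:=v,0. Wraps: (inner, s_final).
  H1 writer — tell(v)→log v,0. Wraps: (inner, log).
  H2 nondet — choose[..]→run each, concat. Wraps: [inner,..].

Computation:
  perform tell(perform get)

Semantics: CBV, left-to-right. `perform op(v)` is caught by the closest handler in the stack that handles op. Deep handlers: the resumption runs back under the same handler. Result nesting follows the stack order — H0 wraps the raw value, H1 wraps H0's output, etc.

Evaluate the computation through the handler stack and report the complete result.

Working:
get @ H0 ⇒ 5
tell(5) @ H1 ⇒ log+=5
H0 returns (0, 5)
H1 returns ((0, 5), (5))
H2 returns [((0, 5), (5))]
= [((0, 5), (5))]

Answer: [((0, 5), (5))]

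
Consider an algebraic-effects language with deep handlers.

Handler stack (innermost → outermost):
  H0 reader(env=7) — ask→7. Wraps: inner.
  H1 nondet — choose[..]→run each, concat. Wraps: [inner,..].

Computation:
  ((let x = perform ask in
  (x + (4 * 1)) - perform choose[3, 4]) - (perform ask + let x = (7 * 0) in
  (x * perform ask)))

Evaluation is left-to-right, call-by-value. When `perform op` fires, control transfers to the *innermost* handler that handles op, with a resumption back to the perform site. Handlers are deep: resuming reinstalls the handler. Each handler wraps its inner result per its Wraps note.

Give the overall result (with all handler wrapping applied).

Working:
ask @ H0 ⇒ 7
choose[3, 4] @ H1
  branch[0] choose=3:
    ask @ H0 ⇒ 7
    ask @ H0 ⇒ 7
    H0 returns 1
    H1 returns [1]
  branch[1] choose=4:
    ask @ H0 ⇒ 7
    ask @ H0 ⇒ 7
    H0 returns 0
    H1 returns [0]
= [1, 0]

Answer: [1, 0]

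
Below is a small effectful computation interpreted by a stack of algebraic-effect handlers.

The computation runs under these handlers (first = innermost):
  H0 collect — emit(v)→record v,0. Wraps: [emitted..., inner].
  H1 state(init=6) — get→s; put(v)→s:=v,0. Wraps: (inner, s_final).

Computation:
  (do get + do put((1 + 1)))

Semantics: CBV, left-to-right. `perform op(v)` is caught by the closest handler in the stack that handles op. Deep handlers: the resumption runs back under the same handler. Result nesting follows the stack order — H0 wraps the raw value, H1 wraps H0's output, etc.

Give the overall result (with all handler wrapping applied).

Evaluation trace:
get @ H1 ⇒ 6
put(2) @ H1 ⇒ s:=2
H0 returns [6]
H1 returns ([6], 2)
= ([6], 2)

Answer: ([6], 2)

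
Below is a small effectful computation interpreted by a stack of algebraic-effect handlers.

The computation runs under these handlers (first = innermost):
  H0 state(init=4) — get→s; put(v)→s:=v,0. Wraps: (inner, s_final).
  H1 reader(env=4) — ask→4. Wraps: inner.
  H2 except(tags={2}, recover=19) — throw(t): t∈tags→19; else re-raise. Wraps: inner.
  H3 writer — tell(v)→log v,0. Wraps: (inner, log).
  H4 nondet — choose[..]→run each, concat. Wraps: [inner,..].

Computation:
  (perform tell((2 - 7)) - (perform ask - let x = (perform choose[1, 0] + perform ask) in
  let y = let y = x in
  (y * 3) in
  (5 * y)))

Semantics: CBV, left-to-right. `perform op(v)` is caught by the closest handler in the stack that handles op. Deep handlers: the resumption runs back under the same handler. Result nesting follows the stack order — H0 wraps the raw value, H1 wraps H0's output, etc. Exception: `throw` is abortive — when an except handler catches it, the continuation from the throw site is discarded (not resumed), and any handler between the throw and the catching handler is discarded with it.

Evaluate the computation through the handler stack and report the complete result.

Step-by-step:
tell(-5) @ H3 ⇒ log+=-5
ask @ H1 ⇒ 4
choose[1, 0] @ H4
  branch[0] choose=1:
    ask @ H1 ⇒ 4
    H0 returns (71, 4)
    H1 returns (71, 4)
    H2 returns (71, 4)
    H3 returns ((71, 4), (-5))
    H4 returns [((71, 4), (-5))]
  branch[1] choose=0:
    ask @ H1 ⇒ 4
    H0 returns (56, 4)
    H1 returns (56, 4)
    H2 returns (56, 4)
    H3 returns ((56, 4), (-5))
    H4 returns [((56, 4), (-5))]
= [((71, 4), (-5)), ((56, 4), (-5))]

Answer: [((71, 4), (-5)), ((56, 4), (-5))]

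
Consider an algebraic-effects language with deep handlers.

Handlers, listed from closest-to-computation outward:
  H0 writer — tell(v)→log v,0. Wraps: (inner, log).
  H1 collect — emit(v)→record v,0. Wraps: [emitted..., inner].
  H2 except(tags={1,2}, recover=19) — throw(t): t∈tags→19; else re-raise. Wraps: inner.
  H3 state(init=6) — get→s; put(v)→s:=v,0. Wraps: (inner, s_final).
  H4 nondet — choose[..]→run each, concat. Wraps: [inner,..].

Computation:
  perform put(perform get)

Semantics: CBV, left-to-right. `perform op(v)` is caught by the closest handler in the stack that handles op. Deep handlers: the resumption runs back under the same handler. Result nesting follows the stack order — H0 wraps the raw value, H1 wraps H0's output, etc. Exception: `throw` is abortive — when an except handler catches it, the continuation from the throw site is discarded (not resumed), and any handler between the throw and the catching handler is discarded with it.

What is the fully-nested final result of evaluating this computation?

Answer: [([(0, ())], 6)]

Evaluation trace:
get @ H3 ⇒ 6
put(6) @ H3 ⇒ s:=6
H0 returns (0, ())
H1 returns [(0, ())]
H2 returns [(0, ())]
H3 returns ([(0, ())], 6)
H4 returns [([(0, ())], 6)]
= [([(0, ())], 6)]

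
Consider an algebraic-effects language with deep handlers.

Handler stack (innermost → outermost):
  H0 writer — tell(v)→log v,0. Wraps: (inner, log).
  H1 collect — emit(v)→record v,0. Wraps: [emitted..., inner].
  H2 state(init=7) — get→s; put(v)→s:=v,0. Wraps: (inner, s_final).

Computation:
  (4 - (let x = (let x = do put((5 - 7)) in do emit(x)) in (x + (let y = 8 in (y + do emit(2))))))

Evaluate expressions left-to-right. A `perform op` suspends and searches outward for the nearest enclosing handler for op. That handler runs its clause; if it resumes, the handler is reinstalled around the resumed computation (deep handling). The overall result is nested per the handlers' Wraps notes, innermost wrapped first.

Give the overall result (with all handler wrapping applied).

Answer: ([0, 2, (-4, ())], -2)

Evaluation trace:
put(-2) @ H2 ⇒ s:=-2
emit(0) @ H1 ⇒ out+=0
emit(2) @ H1 ⇒ out+=2
H0 returns (-4, ())
H1 returns [0, 2, (-4, ())]
H2 returns ([0, 2, (-4, ())], -2)
= ([0, 2, (-4, ())], -2)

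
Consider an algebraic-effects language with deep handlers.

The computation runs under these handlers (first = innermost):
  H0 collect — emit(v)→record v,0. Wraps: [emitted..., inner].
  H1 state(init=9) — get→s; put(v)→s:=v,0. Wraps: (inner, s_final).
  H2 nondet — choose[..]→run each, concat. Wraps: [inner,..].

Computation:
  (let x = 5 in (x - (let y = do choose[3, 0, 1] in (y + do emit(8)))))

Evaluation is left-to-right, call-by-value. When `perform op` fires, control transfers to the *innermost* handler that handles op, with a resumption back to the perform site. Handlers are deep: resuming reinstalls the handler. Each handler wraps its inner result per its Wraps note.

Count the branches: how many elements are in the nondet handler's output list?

Evaluation trace:
choose[3, 0, 1] @ H2
  branch[0] choose=3:
    emit(8) @ H0 ⇒ out+=8
    H0 returns [8, 2]
    H1 returns ([8, 2], 9)
    H2 returns [([8, 2], 9)]
  branch[1] choose=0:
    emit(8) @ H0 ⇒ out+=8
    H0 returns [8, 5]
    H1 returns ([8, 5], 9)
    H2 returns [([8, 5], 9)]
  branch[2] choose=1:
    emit(8) @ H0 ⇒ out+=8
    H0 returns [8, 4]
    H1 returns ([8, 4], 9)
    H2 returns [([8, 4], 9)]
= [([8, 2], 9), ([8, 5], 9), ([8, 4], 9)]

Answer: 3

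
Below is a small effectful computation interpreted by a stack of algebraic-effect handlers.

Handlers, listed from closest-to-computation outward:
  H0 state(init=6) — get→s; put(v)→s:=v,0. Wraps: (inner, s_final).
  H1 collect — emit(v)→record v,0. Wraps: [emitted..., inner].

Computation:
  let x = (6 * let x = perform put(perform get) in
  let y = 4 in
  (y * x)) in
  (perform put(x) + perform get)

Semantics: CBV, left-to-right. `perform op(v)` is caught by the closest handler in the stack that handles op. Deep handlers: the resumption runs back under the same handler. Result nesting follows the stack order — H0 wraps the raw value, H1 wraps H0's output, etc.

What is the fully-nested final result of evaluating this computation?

Answer: [(0, 0)]

Working:
get @ H0 ⇒ 6
put(6) @ H0 ⇒ s:=6
put(0) @ H0 ⇒ s:=0
get @ H0 ⇒ 0
H0 returns (0, 0)
H1 returns [(0, 0)]
= [(0, 0)]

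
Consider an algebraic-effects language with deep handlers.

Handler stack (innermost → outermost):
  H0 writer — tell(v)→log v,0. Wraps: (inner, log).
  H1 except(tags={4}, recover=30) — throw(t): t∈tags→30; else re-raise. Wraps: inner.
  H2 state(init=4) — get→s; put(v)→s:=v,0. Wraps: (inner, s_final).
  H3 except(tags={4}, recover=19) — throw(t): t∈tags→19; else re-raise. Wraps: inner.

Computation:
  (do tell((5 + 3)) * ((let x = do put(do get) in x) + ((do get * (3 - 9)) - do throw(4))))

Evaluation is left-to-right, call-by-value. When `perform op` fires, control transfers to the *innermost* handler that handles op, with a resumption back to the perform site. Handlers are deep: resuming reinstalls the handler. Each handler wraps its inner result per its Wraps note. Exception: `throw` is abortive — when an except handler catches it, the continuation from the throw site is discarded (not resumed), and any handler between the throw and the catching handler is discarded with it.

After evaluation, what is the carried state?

Answer: 4

Step-by-step:
tell(8) @ H0 ⇒ log+=8
get @ H2 ⇒ 4
put(4) @ H2 ⇒ s:=4
get @ H2 ⇒ 4
throw(4) @ H1 caught ⇒ 30
H2 returns (30, 4)
H3 returns (30, 4)
= (30, 4)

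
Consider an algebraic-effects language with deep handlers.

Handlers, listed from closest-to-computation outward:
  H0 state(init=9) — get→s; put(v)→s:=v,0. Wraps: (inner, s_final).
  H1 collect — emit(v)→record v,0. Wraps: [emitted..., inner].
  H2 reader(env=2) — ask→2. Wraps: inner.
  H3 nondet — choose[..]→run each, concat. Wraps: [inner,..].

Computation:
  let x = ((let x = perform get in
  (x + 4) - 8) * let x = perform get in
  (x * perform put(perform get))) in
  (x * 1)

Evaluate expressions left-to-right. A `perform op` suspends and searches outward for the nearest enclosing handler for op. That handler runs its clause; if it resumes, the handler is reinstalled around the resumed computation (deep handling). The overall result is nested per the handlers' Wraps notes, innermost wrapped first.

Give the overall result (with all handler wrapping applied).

Working:
get @ H0 ⇒ 9
get @ H0 ⇒ 9
get @ H0 ⇒ 9
put(9) @ H0 ⇒ s:=9
H0 returns (0, 9)
H1 returns [(0, 9)]
H2 returns [(0, 9)]
H3 returns [[(0, 9)]]
= [[(0, 9)]]

Answer: [[(0, 9)]]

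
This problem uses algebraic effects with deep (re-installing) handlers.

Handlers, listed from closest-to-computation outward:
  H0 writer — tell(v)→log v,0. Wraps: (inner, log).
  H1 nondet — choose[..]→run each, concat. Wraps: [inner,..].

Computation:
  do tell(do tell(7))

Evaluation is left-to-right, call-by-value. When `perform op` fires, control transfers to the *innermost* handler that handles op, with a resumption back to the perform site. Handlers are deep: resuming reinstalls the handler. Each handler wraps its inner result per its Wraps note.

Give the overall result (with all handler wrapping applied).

Step-by-step:
tell(7) @ H0 ⇒ log+=7
tell(0) @ H0 ⇒ log+=0
H0 returns (0, (7, 0))
H1 returns [(0, (7, 0))]
= [(0, (7, 0))]

Answer: [(0, (7, 0))]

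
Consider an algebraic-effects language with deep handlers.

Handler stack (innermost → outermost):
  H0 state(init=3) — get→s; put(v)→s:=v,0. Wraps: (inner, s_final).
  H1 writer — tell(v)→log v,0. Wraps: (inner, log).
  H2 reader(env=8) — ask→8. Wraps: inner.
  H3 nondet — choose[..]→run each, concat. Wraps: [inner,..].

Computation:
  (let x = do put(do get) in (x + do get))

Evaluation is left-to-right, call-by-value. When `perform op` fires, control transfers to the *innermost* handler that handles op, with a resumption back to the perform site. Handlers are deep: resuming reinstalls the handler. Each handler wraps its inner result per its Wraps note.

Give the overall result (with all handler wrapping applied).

Answer: [((3, 3), ())]

Step-by-step:
get @ H0 ⇒ 3
put(3) @ H0 ⇒ s:=3
get @ H0 ⇒ 3
H0 returns (3, 3)
H1 returns ((3, 3), ())
H2 returns ((3, 3), ())
H3 returns [((3, 3), ())]
= [((3, 3), ())]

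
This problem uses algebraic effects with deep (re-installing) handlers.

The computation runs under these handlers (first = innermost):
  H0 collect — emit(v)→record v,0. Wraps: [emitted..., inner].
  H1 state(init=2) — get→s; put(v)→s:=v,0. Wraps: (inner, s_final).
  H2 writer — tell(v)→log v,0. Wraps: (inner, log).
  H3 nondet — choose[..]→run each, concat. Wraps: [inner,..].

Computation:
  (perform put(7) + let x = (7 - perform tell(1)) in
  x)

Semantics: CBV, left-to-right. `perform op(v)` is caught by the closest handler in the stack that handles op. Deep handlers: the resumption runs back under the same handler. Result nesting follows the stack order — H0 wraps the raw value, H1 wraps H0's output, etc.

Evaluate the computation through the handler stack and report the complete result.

Evaluation trace:
put(7) @ H1 ⇒ s:=7
tell(1) @ H2 ⇒ log+=1
H0 returns [7]
H1 returns ([7], 7)
H2 returns (([7], 7), (1))
H3 returns [(([7], 7), (1))]
= [(([7], 7), (1))]

Answer: [(([7], 7), (1))]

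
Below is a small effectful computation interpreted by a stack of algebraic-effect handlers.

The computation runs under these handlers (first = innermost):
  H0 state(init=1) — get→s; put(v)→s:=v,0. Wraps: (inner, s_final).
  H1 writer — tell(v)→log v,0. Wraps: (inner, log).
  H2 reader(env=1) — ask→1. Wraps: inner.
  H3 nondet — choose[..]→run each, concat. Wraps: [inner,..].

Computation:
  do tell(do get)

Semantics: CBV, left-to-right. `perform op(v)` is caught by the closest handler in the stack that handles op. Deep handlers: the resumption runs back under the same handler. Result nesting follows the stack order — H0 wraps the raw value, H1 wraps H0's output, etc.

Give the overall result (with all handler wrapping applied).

Answer: [((0, 1), (1))]

Working:
get @ H0 ⇒ 1
tell(1) @ H1 ⇒ log+=1
H0 returns (0, 1)
H1 returns ((0, 1), (1))
H2 returns ((0, 1), (1))
H3 returns [((0, 1), (1))]
= [((0, 1), (1))]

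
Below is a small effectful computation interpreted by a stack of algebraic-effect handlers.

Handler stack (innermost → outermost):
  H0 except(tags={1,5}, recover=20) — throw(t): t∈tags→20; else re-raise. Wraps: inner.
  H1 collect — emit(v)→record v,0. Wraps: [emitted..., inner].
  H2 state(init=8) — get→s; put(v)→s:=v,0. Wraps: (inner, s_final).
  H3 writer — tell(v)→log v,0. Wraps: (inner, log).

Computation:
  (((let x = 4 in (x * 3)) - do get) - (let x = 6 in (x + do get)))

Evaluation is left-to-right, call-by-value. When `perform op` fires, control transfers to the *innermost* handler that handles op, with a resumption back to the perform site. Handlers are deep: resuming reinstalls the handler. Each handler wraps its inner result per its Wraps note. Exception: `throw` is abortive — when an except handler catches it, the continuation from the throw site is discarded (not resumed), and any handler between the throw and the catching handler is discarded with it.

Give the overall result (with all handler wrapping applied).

Answer: (([-10], 8), ())

Step-by-step:
get @ H2 ⇒ 8
get @ H2 ⇒ 8
H0 returns -10
H1 returns [-10]
H2 returns ([-10], 8)
H3 returns (([-10], 8), ())
= (([-10], 8), ())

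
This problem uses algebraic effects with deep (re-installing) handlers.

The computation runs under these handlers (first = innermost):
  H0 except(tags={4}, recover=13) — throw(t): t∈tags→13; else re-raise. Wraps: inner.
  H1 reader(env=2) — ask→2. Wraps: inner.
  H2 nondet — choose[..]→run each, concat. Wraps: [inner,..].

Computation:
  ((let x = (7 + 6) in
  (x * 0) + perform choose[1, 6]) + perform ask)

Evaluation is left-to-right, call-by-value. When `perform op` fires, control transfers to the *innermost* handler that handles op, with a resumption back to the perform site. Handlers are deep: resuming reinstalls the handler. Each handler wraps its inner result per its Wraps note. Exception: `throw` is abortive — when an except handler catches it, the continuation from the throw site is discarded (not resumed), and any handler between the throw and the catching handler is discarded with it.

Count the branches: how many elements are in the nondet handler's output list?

Step-by-step:
choose[1, 6] @ H2
  branch[0] choose=1:
    ask @ H1 ⇒ 2
    H0 returns 3
    H1 returns 3
    H2 returns [3]
  branch[1] choose=6:
    ask @ H1 ⇒ 2
    H0 returns 8
    H1 returns 8
    H2 returns [8]
= [3, 8]

Answer: 2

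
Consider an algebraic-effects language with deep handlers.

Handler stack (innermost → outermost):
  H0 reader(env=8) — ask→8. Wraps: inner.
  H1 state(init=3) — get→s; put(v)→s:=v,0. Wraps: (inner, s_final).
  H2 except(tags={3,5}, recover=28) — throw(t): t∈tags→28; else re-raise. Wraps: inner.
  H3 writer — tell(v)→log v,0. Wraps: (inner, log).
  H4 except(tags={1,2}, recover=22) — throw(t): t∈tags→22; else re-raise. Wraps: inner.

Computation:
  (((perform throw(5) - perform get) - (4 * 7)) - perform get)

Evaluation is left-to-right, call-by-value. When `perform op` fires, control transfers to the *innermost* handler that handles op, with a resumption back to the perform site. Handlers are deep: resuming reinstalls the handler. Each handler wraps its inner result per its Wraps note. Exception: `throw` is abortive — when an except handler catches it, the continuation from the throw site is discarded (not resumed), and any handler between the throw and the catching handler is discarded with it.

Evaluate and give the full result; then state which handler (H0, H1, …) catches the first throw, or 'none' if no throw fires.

Answer: (28, ()) ; first throw caught by: H2

Working:
throw(5) @ H2 caught ⇒ 28
H3 returns (28, ())
H4 returns (28, ())
= (28, ())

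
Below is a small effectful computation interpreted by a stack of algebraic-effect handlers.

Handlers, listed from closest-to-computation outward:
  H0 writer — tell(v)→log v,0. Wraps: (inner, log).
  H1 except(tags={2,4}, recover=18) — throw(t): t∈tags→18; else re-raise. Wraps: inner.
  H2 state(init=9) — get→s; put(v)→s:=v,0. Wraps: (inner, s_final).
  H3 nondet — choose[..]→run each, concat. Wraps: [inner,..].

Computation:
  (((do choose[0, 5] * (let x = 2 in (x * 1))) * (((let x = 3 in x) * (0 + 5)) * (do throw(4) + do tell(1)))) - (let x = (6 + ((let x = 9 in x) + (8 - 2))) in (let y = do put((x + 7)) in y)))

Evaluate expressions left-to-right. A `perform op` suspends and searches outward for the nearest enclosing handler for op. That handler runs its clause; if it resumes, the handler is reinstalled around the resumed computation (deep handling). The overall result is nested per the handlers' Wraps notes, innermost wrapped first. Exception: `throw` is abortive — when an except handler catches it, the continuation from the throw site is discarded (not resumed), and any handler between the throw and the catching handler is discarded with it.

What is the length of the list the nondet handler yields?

Working:
choose[0, 5] @ H3
  branch[0] choose=0:
    throw(4) @ H1 caught ⇒ 18
    H2 returns (18, 9)
    H3 returns [(18, 9)]
  branch[1] choose=5:
    throw(4) @ H1 caught ⇒ 18
    H2 returns (18, 9)
    H3 returns [(18, 9)]
= [(18, 9), (18, 9)]

Answer: 2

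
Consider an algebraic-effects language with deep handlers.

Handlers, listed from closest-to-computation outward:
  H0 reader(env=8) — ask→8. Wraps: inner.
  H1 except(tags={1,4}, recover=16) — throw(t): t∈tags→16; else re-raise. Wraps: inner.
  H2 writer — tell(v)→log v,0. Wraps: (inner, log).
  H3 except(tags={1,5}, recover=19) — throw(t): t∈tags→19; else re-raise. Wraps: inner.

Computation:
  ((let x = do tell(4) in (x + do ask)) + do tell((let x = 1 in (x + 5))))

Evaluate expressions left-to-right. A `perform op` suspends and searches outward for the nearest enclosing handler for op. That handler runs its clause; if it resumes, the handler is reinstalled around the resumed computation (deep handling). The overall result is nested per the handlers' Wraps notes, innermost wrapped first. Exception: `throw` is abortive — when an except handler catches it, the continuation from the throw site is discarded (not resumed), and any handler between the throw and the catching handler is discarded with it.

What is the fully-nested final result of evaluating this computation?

Step-by-step:
tell(4) @ H2 ⇒ log+=4
ask @ H0 ⇒ 8
tell(6) @ H2 ⇒ log+=6
H0 returns 8
H1 returns 8
H2 returns (8, (4, 6))
H3 returns (8, (4, 6))
= (8, (4, 6))

Answer: (8, (4, 6))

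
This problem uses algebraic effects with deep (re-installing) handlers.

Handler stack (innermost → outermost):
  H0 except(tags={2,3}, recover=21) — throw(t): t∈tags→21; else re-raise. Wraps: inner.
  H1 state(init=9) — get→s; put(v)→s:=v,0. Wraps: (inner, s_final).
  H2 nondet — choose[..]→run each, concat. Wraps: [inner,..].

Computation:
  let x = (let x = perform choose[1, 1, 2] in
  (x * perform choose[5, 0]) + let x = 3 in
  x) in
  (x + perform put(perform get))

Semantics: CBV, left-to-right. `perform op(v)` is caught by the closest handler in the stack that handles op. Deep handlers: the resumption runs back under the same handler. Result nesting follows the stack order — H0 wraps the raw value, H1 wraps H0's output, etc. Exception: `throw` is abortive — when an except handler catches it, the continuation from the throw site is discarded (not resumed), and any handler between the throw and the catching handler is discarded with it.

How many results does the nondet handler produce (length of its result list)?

Step-by-step:
choose[1, 1, 2] @ H2
  branch[0] choose=1:
    choose[5, 0] @ H2
      branch[0] choose=5:
        get @ H1 ⇒ 9
        put(9) @ H1 ⇒ s:=9
        H0 returns 8
        H1 returns (8, 9)
        H2 returns [(8, 9)]
      branch[1] choose=0:
        get @ H1 ⇒ 9
        put(9) @ H1 ⇒ s:=9
        H0 returns 3
        H1 returns (3, 9)
        H2 returns [(3, 9)]
  branch[1] choose=1:
    choose[5, 0] @ H2
      branch[0] choose=5:
        get @ H1 ⇒ 9
        put(9) @ H1 ⇒ s:=9
        H0 returns 8
        H1 returns (8, 9)
        H2 returns [(8, 9)]
      branch[1] choose=0:
        get @ H1 ⇒ 9
        put(9) @ H1 ⇒ s:=9
        H0 returns 3
        H1 returns (3, 9)
        H2 returns [(3, 9)]
  branch[2] choose=2:
    choose[5, 0] @ H2
      branch[0] choose=5:
        get @ H1 ⇒ 9
        put(9) @ H1 ⇒ s:=9
        H0 returns 13
        H1 returns (13, 9)
        H2 returns [(13, 9)]
      branch[1] choose=0:
        get @ H1 ⇒ 9
        put(9) @ H1 ⇒ s:=9
        H0 returns 3
        H1 returns (3, 9)
        H2 returns [(3, 9)]
= [(8, 9), (3, 9), (8, 9), (3, 9), (13, 9), (3, 9)]

Answer: 6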